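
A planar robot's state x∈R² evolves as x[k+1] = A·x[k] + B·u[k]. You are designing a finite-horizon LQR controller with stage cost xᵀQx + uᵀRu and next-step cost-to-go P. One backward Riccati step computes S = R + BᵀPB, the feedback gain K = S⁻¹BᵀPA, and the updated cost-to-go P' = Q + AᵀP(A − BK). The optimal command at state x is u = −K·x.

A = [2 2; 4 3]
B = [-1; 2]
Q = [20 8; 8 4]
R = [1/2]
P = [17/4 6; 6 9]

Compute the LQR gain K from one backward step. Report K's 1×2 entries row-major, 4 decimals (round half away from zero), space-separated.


BᵀP = [7.7500 12.0000]
S = R + BᵀPB = [1/2] + [16.2500] = [16.7500]
BᵀPA = [63.5000 51.5000]
K = S⁻¹·BᵀPA = [3.7910 3.0746]
A−BK = [5.7910 5.0746; -3.5821 -3.1493]
AᵀP(A−BK) = [16.2687 13.7612; 13.7612 11.6567]
P' = Q + AᵀP(A−BK) = [36.2687 21.7612; 21.7612 15.6567]
tr(P') = 51.9254

3.7910 3.0746


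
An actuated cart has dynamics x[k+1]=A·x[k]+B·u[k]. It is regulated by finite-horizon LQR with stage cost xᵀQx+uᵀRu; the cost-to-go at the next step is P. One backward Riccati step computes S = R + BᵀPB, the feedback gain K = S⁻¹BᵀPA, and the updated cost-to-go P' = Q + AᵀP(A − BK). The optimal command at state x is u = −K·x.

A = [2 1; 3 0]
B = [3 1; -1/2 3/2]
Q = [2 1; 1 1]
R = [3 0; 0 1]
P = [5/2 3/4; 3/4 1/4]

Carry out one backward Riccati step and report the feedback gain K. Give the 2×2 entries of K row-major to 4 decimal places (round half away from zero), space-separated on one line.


0.5054 0.1861 0.8576 0.2703

BᵀP = [7.1250 2.1250; 3.6250 1.1250]
S = R + BᵀPB = [3 0; 0 1] + [20.3125 10.3125; 10.3125 5.3125] = [23.3125 10.3125; 10.3125 6.3125]
BᵀPA = [20.6250 7.1250; 10.6250 3.6250]
K = S⁻¹·BᵀPA = [0.5054 0.1861; 0.8576 0.2703]
A−BK = [-0.3737 0.1715; 1.9663 -0.3124]
AᵀP(A−BK) = [1.7152 0.5406; 0.5406 0.1945]
P' = Q + AᵀP(A−BK) = [3.7152 1.5406; 1.5406 1.1945]
tr(P') = 4.9096


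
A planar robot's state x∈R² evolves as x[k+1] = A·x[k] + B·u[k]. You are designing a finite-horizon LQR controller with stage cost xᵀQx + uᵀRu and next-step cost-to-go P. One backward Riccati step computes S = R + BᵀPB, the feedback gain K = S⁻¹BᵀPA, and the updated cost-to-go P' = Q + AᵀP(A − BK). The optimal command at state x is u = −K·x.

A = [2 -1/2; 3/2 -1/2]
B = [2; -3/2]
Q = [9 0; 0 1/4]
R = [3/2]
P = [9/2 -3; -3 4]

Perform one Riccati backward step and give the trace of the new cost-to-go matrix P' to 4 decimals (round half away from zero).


17.1210

BᵀP = [13.5000 -12.0000]
S = R + BᵀPB = [3/2] + [45.0000] = [46.5000]
BᵀPA = [9.0000 -0.7500]
K = S⁻¹·BᵀPA = [0.1935 -0.0161]
A−BK = [1.6129 -0.4677; 1.7903 -0.5242]
AᵀP(A−BK) = [7.2581 -2.1048; -2.1048 0.6129]
P' = Q + AᵀP(A−BK) = [16.2581 -2.1048; -2.1048 0.8629]
tr(P') = 17.1210


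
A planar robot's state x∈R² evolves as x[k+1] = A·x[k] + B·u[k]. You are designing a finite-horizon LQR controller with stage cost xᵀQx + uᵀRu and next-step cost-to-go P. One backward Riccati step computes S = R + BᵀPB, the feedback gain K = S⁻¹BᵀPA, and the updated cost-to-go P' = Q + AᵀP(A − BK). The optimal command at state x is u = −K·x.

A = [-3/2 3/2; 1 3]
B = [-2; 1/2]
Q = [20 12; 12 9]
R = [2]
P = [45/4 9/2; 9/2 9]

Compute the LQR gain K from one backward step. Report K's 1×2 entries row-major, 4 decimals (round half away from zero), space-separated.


BᵀP = [-20.2500 -4.5000]
S = R + BᵀPB = [2] + [38.2500] = [40.2500]
BᵀPA = [25.8750 -43.8750]
K = S⁻¹·BᵀPA = [0.6429 -1.0901]
A−BK = [-0.2143 -0.6801; 0.6786 3.5450]
AᵀP(A−BK) = [4.1786 16.3929; 16.3929 98.9860]
P' = Q + AᵀP(A−BK) = [24.1786 28.3929; 28.3929 107.9860]
tr(P') = 132.1646

0.6429 -1.0901


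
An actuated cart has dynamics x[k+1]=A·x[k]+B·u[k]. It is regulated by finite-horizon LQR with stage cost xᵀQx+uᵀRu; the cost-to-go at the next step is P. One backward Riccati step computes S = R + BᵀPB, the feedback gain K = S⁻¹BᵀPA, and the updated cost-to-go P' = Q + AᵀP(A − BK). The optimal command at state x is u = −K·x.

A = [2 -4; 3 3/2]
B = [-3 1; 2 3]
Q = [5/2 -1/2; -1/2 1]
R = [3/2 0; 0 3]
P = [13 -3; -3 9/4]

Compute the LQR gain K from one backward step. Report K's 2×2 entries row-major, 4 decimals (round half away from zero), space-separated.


BᵀP = [-45.0000 13.5000; 4.0000 3.7500]
S = R + BᵀPB = [3/2 0; 0 3] + [162.0000 -4.5000; -4.5000 15.2500] = [163.5000 -4.5000; -4.5000 18.2500]
BᵀPA = [-49.5000 200.2500; 19.2500 -10.3750]
K = S⁻¹·BᵀPA = [-0.2756 1.2174; 0.9868 -0.2683]
A−BK = [0.1864 -0.0795; 0.5907 -0.1298]
AᵀP(A−BK) = [3.6115 -1.4493; -1.4493 2.4972]
P' = Q + AᵀP(A−BK) = [6.1115 -1.9493; -1.9493 3.4972]
tr(P') = 9.6088

-0.2756 1.2174 0.9868 -0.2683


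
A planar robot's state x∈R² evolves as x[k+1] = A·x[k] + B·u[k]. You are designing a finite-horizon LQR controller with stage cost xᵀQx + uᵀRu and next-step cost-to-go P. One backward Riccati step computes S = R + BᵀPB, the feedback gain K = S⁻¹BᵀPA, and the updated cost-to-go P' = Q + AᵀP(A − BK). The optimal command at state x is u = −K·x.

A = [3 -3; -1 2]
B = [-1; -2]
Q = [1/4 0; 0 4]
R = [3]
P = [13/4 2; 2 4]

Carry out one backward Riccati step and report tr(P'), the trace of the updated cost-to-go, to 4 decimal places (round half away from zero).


42.0847

BᵀP = [-7.2500 -10.0000]
S = R + BᵀPB = [3] + [27.2500] = [30.2500]
BᵀPA = [-11.7500 1.7500]
K = S⁻¹·BᵀPA = [-0.3884 0.0579]
A−BK = [2.6116 -2.9421; -1.7769 2.1157]
AᵀP(A−BK) = [16.6860 -18.5702; -18.5702 21.1488]
P' = Q + AᵀP(A−BK) = [16.9360 -18.5702; -18.5702 25.1488]
tr(P') = 42.0847


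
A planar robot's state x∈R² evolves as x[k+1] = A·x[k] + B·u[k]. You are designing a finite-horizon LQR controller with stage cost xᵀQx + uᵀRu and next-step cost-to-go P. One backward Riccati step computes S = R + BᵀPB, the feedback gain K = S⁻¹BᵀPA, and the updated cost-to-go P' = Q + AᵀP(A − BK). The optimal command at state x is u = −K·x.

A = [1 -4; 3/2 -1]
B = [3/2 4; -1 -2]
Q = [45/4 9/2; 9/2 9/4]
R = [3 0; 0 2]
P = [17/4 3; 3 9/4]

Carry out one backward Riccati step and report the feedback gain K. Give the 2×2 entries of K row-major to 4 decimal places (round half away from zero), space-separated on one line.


BᵀP = [3.3750 2.2500; 11.0000 7.5000]
S = R + BᵀPB = [3 0; 0 2] + [2.8125 9.0000; 9.0000 29.0000] = [5.8125 9.0000; 9.0000 31.0000]
BᵀPA = [6.7500 -15.7500; 22.2500 -51.5000]
K = S⁻¹·BᵀPA = [0.0907 -0.2495; 0.6914 -1.5888]
A−BK = [-1.9017 2.7297; 2.9735 -4.4272]
AᵀP(A−BK) = [2.3164 -4.3388; -4.3388 8.4943]
P' = Q + AᵀP(A−BK) = [13.5664 0.1612; 0.1612 10.7443]
tr(P') = 24.3107

0.0907 -0.2495 0.6914 -1.5888


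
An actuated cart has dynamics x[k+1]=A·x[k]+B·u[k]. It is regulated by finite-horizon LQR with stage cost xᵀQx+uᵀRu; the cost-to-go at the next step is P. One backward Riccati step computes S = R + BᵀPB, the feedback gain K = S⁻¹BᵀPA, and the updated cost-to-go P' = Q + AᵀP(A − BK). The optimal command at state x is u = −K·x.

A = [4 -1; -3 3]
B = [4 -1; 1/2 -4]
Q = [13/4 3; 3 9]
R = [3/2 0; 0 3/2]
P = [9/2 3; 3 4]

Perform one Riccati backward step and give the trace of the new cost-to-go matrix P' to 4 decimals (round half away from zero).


16.5376

BᵀP = [19.5000 14.0000; -16.5000 -19.0000]
S = R + BᵀPB = [3/2 0; 0 3/2] + [85.0000 -75.5000; -75.5000 92.5000] = [86.5000 -75.5000; -75.5000 94.0000]
BᵀPA = [36.0000 22.5000; -9.0000 -40.5000]
K = S⁻¹·BᵀPA = [1.1126 -0.3878; 0.7979 -0.7424]
A−BK = [0.3474 -0.1910; -0.3647 0.2245]
AᵀP(A−BK) = [3.1268 -1.7189; -1.7189 1.1608]
P' = Q + AᵀP(A−BK) = [6.3768 1.2811; 1.2811 10.1608]
tr(P') = 16.5376


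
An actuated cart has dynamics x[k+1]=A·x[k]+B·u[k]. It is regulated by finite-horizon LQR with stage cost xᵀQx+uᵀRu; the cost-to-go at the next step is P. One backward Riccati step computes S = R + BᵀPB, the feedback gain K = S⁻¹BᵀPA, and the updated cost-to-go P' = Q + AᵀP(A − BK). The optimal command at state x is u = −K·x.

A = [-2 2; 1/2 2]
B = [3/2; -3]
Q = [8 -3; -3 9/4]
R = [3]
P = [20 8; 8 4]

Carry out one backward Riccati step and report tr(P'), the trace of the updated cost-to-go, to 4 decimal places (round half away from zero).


211.2500

BᵀP = [6.0000 0.0000]
S = R + BᵀPB = [3] + [9.0000] = [12.0000]
BᵀPA = [-12.0000 12.0000]
K = S⁻¹·BᵀPA = [-1.0000 1.0000]
A−BK = [-0.5000 0.5000; -2.5000 5.0000]
AᵀP(A−BK) = [53.0000 -88.0000; -88.0000 148.0000]
P' = Q + AᵀP(A−BK) = [61.0000 -91.0000; -91.0000 150.2500]
tr(P') = 211.2500


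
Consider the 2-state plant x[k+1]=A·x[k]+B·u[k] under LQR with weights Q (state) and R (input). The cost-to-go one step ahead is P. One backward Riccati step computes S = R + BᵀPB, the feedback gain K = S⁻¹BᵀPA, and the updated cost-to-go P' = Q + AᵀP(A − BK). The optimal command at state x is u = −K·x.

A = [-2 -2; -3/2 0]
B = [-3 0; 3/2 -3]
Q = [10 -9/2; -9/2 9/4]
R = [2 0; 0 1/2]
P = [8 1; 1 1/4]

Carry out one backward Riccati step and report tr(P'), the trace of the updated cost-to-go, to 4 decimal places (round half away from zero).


BᵀP = [-22.5000 -2.6250; -3.0000 -0.7500]
S = R + BᵀPB = [2 0; 0 1/2] + [63.5625 7.8750; 7.8750 2.2500] = [65.5625 7.8750; 7.8750 2.7500]
BᵀPA = [48.9375 45.0000; 7.1250 6.0000]
K = S⁻¹·BᵀPA = [0.6634 0.6468; 0.6911 0.3297]
A−BK = [-0.0098 -0.0597; -0.4217 0.0190]
AᵀP(A−BK) = [1.1725 0.9997; 0.9997 0.9173]
P' = Q + AᵀP(A−BK) = [11.1725 -3.5003; -3.5003 3.1673]
tr(P') = 14.3398

14.3398


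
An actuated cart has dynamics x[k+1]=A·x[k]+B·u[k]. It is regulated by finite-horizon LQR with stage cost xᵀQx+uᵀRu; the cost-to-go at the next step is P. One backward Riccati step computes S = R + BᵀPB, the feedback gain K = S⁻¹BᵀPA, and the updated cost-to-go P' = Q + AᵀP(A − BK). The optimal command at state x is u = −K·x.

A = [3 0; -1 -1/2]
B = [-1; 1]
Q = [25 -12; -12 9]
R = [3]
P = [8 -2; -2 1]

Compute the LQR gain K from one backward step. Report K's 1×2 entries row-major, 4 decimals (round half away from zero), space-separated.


-2.0625 -0.0938

BᵀP = [-10.0000 3.0000]
S = R + BᵀPB = [3] + [13.0000] = [16.0000]
BᵀPA = [-33.0000 -1.5000]
K = S⁻¹·BᵀPA = [-2.0625 -0.0938]
A−BK = [0.9375 -0.0938; 1.0625 -0.4063]
AᵀP(A−BK) = [16.9375 0.4063; 0.4063 0.1094]
P' = Q + AᵀP(A−BK) = [41.9375 -11.5938; -11.5938 9.1094]
tr(P') = 51.0469


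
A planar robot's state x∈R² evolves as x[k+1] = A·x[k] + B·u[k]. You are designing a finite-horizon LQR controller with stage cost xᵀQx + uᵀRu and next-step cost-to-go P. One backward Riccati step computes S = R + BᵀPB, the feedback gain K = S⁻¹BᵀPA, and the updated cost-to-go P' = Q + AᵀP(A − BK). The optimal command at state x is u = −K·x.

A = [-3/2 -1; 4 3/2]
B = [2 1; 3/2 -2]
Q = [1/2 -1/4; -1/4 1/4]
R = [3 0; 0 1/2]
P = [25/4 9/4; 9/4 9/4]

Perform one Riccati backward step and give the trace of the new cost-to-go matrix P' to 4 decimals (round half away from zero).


2.7835

BᵀP = [15.8750 7.8750; 1.7500 -2.2500]
S = R + BᵀPB = [3 0; 0 1/2] + [43.5625 0.1250; 0.1250 6.2500] = [46.5625 0.1250; 0.1250 6.7500]
BᵀPA = [7.6875 -4.0625; -11.6250 -5.1250]
K = S⁻¹·BᵀPA = [0.1697 -0.0852; -1.7254 -0.7577]
A−BK = [-0.1141 -0.0719; 0.2947 0.1125]
AᵀP(A−BK) = [1.7003 0.6595; 0.6595 0.3332]
P' = Q + AᵀP(A−BK) = [2.2003 0.4095; 0.4095 0.5832]
tr(P') = 2.7835


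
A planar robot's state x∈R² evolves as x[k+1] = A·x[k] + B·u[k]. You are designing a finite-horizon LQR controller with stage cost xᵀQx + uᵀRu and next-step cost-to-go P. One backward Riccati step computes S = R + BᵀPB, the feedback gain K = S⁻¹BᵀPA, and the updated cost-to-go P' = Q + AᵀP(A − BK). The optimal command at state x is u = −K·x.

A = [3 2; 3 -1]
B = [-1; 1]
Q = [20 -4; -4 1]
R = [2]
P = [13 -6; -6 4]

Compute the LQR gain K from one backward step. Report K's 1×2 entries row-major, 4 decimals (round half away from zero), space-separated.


BᵀP = [-19.0000 10.0000]
S = R + BᵀPB = [2] + [29.0000] = [31.0000]
BᵀPA = [-27.0000 -48.0000]
K = S⁻¹·BᵀPA = [-0.8710 -1.5484]
A−BK = [2.1290 0.4516; 3.8710 0.5484]
AᵀP(A−BK) = [21.4839 6.1935; 6.1935 5.6774]
P' = Q + AᵀP(A−BK) = [41.4839 2.1935; 2.1935 6.6774]
tr(P') = 48.1613

-0.8710 -1.5484


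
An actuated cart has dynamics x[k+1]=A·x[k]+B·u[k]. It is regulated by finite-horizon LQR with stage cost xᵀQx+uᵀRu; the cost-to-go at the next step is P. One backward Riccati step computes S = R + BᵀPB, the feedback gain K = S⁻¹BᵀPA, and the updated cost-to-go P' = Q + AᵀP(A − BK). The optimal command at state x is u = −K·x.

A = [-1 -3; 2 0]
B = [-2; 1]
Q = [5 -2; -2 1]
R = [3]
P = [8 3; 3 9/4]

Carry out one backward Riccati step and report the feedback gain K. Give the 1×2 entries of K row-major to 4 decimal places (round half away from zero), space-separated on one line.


0.2178 1.5446

BᵀP = [-13.0000 -3.7500]
S = R + BᵀPB = [3] + [22.2500] = [25.2500]
BᵀPA = [5.5000 39.0000]
K = S⁻¹·BᵀPA = [0.2178 1.5446]
A−BK = [-0.5644 0.0891; 1.7822 -1.5446]
AᵀP(A−BK) = [3.8020 -2.4950; -2.4950 11.7624]
P' = Q + AᵀP(A−BK) = [8.8020 -4.4950; -4.4950 12.7624]
tr(P') = 21.5644


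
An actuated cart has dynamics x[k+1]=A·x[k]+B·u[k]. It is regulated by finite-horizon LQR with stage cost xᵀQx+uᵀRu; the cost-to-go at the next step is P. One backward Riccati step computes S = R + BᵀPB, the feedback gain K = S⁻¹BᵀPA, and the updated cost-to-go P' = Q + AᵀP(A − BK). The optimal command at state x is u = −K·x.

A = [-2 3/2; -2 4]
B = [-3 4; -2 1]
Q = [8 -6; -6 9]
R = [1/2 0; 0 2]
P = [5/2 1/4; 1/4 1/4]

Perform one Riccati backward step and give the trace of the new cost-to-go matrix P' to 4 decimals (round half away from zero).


BᵀP = [-8.0000 -1.2500; 10.2500 1.2500]
S = R + BᵀPB = [1/2 0; 0 2] + [26.5000 -33.2500; -33.2500 42.2500] = [27.0000 -33.2500; -33.2500 44.2500]
BᵀPA = [18.5000 -17.0000; -23.0000 20.3750]
K = S⁻¹·BᵀPA = [0.6041 -0.8385; -0.0659 -0.1696]
A−BK = [0.0757 -0.3371; -0.7260 2.4926]
AᵀP(A−BK) = [0.3097 -0.6388; -0.6388 1.8263]
P' = Q + AᵀP(A−BK) = [8.3097 -6.6388; -6.6388 10.8263]
tr(P') = 19.1360

19.1360


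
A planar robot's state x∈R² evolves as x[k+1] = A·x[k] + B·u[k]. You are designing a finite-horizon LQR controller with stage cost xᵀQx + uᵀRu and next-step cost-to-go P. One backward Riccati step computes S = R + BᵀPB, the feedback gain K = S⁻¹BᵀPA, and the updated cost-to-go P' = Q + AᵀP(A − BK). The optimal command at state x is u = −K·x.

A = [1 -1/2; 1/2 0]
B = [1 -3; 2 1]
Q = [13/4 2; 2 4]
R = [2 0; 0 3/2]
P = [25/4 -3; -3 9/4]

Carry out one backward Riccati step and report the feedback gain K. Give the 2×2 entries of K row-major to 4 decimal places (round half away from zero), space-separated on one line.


0.2203 -0.0438 -0.2088 0.1398

BᵀP = [0.2500 1.5000; -21.7500 11.2500]
S = R + BᵀPB = [2 0; 0 3/2] + [3.2500 0.7500; 0.7500 76.5000] = [5.2500 0.7500; 0.7500 78.0000]
BᵀPA = [1.0000 -0.1250; -16.1250 10.8750]
K = S⁻¹·BᵀPA = [0.2203 -0.0438; -0.2088 0.1398]
A−BK = [0.1531 -0.0367; 0.2682 -0.0523]
AᵀP(A−BK) = [0.2245 -0.0762; -0.0762 0.0362]
P' = Q + AᵀP(A−BK) = [3.4745 1.9238; 1.9238 4.0362]
tr(P') = 7.5107


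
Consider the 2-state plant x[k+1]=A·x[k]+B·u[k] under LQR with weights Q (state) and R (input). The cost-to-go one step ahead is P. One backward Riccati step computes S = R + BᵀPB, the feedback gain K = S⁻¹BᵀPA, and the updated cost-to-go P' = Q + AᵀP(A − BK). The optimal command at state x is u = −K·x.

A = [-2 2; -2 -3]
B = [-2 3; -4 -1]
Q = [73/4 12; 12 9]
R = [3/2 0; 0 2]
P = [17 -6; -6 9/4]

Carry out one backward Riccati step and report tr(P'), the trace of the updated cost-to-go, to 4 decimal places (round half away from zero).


BᵀP = [-10.0000 3.0000; 57.0000 -20.2500]
S = R + BᵀPB = [3/2 0; 0 2] + [8.0000 -33.0000; -33.0000 191.2500] = [9.5000 -33.0000; -33.0000 193.2500]
BᵀPA = [14.0000 -29.0000; -73.5000 174.7500]
K = S⁻¹·BᵀPA = [0.3749 0.2176; -0.3163 0.9414]
A−BK = [-0.3013 -0.3891; -0.8167 -1.1883]
AᵀP(A−BK) = [0.5021 -0.3515; -0.3515 2.0460]
P' = Q + AᵀP(A−BK) = [18.7521 11.6485; 11.6485 11.0460]
tr(P') = 29.7981

29.7981


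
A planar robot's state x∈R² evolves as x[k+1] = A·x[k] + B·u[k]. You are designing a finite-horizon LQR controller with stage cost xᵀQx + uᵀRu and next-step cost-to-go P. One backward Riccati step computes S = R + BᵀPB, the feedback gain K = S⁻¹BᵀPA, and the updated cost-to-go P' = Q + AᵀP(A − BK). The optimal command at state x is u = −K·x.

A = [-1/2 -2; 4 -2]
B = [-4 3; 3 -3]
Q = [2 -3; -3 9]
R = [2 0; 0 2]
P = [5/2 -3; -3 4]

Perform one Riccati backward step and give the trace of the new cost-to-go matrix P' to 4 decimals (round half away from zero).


14.0627

BᵀP = [-19.0000 24.0000; 16.5000 -21.0000]
S = R + BᵀPB = [2 0; 0 2] + [148.0000 -129.0000; -129.0000 112.5000] = [150.0000 -129.0000; -129.0000 114.5000]
BᵀPA = [105.5000 -10.0000; -92.2500 9.0000]
K = S⁻¹·BᵀPA = [0.3361 0.0300; -0.4270 0.1124]
A−BK = [2.1255 -2.2172; 1.7107 -1.7528]
AᵀP(A−BK) = [1.7743 -1.2959; -1.2959 1.2884]
P' = Q + AᵀP(A−BK) = [3.7743 -4.2959; -4.2959 10.2884]
tr(P') = 14.0627


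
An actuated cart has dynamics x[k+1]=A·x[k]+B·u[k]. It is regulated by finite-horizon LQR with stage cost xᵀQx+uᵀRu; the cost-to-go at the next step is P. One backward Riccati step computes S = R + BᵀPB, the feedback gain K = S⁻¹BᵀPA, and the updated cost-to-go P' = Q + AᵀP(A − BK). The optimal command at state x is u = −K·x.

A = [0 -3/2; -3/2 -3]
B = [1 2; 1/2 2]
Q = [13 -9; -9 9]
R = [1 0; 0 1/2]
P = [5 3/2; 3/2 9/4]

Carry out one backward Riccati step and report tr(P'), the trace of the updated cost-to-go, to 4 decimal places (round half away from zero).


BᵀP = [5.7500 2.6250; 13.0000 7.5000]
S = R + BᵀPB = [1 0; 0 1/2] + [7.0625 16.7500; 16.7500 41.0000] = [8.0625 16.7500; 16.7500 41.5000]
BᵀPA = [-3.9375 -16.5000; -11.2500 -42.0000]
K = S⁻¹·BᵀPA = [0.4633 0.3470; -0.4581 -1.1521]
A−BK = [0.4529 0.4572; -0.8155 -0.8693]
AᵀP(A−BK) = [1.7334 1.9051; 1.9051 2.3372]
P' = Q + AᵀP(A−BK) = [14.7334 -7.0949; -7.0949 11.3372]
tr(P') = 26.0706

26.0706


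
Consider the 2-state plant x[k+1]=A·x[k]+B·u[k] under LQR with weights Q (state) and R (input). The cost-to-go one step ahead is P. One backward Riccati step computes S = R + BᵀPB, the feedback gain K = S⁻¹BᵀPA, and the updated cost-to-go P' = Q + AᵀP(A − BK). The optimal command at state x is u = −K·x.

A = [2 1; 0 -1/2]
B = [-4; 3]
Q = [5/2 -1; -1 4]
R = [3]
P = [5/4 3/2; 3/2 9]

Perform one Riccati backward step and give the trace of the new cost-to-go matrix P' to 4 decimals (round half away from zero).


BᵀP = [-0.5000 21.0000]
S = R + BᵀPB = [3] + [65.0000] = [68.0000]
BᵀPA = [-1.0000 -11.0000]
K = S⁻¹·BᵀPA = [-0.0147 -0.1618]
A−BK = [1.9412 0.3529; 0.0441 -0.0147]
AᵀP(A−BK) = [4.9853 0.8382; 0.8382 0.2206]
P' = Q + AᵀP(A−BK) = [7.4853 -0.1618; -0.1618 4.2206]
tr(P') = 11.7059

11.7059


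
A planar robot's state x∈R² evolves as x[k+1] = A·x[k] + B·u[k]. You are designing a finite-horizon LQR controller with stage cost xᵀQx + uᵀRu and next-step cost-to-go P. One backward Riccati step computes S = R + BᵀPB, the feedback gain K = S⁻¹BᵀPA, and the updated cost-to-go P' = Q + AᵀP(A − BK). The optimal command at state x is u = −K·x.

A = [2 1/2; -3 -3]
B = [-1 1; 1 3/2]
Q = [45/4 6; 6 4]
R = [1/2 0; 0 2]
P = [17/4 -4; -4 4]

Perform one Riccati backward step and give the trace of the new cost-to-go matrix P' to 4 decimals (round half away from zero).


19.9458

BᵀP = [-8.2500 8.0000; -1.7500 2.0000]
S = R + BᵀPB = [1/2 0; 0 2] + [16.2500 3.7500; 3.7500 1.2500] = [16.7500 3.7500; 3.7500 3.2500]
BᵀPA = [-40.5000 -28.1250; -9.5000 -6.8750]
K = S⁻¹·BᵀPA = [-2.3777 -1.6254; -0.1796 -0.2399]
A−BK = [-0.1981 -0.8854; -0.3529 -1.0147]
AᵀP(A−BK) = [2.9969 2.1424; 2.1424 1.6989]
P' = Q + AᵀP(A−BK) = [14.2469 8.1424; 8.1424 5.6989]
tr(P') = 19.9458


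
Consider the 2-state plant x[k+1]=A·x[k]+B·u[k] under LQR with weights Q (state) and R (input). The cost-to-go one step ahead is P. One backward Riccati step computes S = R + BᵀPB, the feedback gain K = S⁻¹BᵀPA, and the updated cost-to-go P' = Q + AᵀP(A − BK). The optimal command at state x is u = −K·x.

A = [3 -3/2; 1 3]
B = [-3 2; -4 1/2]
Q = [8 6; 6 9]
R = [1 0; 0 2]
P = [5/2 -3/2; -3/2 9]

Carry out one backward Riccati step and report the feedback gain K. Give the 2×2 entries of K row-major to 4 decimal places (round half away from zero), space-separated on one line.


-0.1222 -0.9514 1.0630 -1.7523

BᵀP = [-1.5000 -31.5000; 4.2500 1.5000]
S = R + BᵀPB = [1 0; 0 2] + [130.5000 -18.7500; -18.7500 9.2500] = [131.5000 -18.7500; -18.7500 11.2500]
BᵀPA = [-36.0000 -92.2500; 14.2500 -1.8750]
K = S⁻¹·BᵀPA = [-0.1222 -0.9514; 1.0630 -1.7523]
A−BK = [0.5074 -0.8495; -0.0203 0.0707]
AᵀP(A−BK) = [2.9531 -4.7793; -4.7793 9.0754]
P' = Q + AᵀP(A−BK) = [10.9531 1.2207; 1.2207 18.0754]
tr(P') = 29.0286


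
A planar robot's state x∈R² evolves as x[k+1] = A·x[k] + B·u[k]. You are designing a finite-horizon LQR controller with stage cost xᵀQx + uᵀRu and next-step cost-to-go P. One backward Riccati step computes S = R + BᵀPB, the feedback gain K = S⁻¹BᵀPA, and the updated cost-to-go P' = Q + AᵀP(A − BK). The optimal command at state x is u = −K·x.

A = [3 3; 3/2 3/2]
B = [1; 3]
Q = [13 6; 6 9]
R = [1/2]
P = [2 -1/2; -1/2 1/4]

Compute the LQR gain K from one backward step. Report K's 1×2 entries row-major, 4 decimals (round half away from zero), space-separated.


BᵀP = [0.5000 0.2500]
S = R + BᵀPB = [1/2] + [1.2500] = [1.7500]
BᵀPA = [1.8750 1.8750]
K = S⁻¹·BᵀPA = [1.0714 1.0714]
A−BK = [1.9286 1.9286; -1.7143 -1.7143]
AᵀP(A−BK) = [12.0536 12.0536; 12.0536 12.0536]
P' = Q + AᵀP(A−BK) = [25.0536 18.0536; 18.0536 21.0536]
tr(P') = 46.1071

1.0714 1.0714


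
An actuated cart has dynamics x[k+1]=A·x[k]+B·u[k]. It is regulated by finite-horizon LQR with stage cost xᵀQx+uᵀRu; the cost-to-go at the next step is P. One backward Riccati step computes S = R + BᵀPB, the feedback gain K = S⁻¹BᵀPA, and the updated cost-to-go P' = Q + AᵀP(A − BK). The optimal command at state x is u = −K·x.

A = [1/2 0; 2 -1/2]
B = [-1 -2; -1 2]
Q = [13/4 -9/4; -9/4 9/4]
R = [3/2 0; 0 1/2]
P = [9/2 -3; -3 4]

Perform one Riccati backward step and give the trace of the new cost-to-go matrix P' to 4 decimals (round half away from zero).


7.0938

BᵀP = [-1.5000 -1.0000; -15.0000 14.0000]
S = R + BᵀPB = [3/2 0; 0 1/2] + [2.5000 1.0000; 1.0000 58.0000] = [4.0000 1.0000; 1.0000 58.5000]
BᵀPA = [-2.7500 0.5000; 20.5000 -7.0000]
K = S⁻¹·BᵀPA = [-0.7784 0.1556; 0.3637 -0.1223]
A−BK = [0.4490 -0.0891; 0.4941 -0.0998]
AᵀP(A−BK) = [1.5278 -0.3146; -0.3146 0.0660]
P' = Q + AᵀP(A−BK) = [4.7778 -2.5646; -2.5646 2.3160]
tr(P') = 7.0938


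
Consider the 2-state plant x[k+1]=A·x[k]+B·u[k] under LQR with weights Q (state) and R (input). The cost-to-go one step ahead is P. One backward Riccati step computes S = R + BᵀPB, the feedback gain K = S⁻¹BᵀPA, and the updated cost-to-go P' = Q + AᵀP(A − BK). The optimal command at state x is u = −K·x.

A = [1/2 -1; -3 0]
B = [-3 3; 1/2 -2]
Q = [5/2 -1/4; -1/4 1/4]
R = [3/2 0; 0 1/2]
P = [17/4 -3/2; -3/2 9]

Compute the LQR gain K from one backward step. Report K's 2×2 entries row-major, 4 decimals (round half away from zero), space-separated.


1.4362 0.3714 1.7185 0.0644

BᵀP = [-13.5000 9.0000; 15.7500 -22.5000]
S = R + BᵀPB = [3/2 0; 0 1/2] + [45.0000 -58.5000; -58.5000 92.2500] = [46.5000 -58.5000; -58.5000 92.7500]
BᵀPA = [-33.7500 13.5000; 75.3750 -15.7500]
K = S⁻¹·BᵀPA = [1.4362 0.3714; 1.7185 0.0644]
A−BK = [-0.3469 -0.0792; -0.2811 -0.0568]
AᵀP(A−BK) = [5.5007 1.0529; 1.0529 0.2512]
P' = Q + AᵀP(A−BK) = [8.0007 0.8029; 0.8029 0.5012]
tr(P') = 8.5018


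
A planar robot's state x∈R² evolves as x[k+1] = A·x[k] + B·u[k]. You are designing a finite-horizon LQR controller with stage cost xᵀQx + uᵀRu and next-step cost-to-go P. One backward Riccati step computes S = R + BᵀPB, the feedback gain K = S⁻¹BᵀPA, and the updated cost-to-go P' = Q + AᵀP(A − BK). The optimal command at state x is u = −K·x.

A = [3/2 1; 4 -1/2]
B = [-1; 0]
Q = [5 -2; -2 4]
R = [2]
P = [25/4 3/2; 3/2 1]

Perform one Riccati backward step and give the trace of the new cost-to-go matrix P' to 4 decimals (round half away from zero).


BᵀP = [-6.2500 -1.5000]
S = R + BᵀPB = [2] + [6.2500] = [8.2500]
BᵀPA = [-15.3750 -5.5000]
K = S⁻¹·BᵀPA = [-1.8636 -0.6667]
A−BK = [-0.3636 0.3333; 4.0000 -0.5000]
AᵀP(A−BK) = [19.4091 2.0000; 2.0000 1.3333]
P' = Q + AᵀP(A−BK) = [24.4091 0.0000; 0.0000 5.3333]
tr(P') = 29.7424

29.7424


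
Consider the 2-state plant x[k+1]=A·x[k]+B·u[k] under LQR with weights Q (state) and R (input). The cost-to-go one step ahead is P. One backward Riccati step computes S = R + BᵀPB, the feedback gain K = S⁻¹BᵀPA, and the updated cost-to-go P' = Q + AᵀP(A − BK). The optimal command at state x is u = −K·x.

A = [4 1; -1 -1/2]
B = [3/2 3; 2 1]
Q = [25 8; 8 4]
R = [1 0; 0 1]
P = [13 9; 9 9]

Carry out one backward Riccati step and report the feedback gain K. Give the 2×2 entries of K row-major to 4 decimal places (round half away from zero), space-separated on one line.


-0.9866 -0.3724 1.6468 0.4620

BᵀP = [37.5000 31.5000; 48.0000 36.0000]
S = R + BᵀPB = [1 0; 0 1] + [119.2500 144.0000; 144.0000 180.0000] = [120.2500 144.0000; 144.0000 181.0000]
BᵀPA = [118.5000 21.7500; 156.0000 30.0000]
K = S⁻¹·BᵀPA = [-0.9866 -0.3724; 1.6468 0.4620]
A−BK = [0.5395 0.1726; -0.6735 -0.2173]
AᵀP(A−BK) = [5.0114 1.5545; 1.5545 0.4892]
P' = Q + AᵀP(A−BK) = [30.0114 9.5545; 9.5545 4.4892]
tr(P') = 34.5006


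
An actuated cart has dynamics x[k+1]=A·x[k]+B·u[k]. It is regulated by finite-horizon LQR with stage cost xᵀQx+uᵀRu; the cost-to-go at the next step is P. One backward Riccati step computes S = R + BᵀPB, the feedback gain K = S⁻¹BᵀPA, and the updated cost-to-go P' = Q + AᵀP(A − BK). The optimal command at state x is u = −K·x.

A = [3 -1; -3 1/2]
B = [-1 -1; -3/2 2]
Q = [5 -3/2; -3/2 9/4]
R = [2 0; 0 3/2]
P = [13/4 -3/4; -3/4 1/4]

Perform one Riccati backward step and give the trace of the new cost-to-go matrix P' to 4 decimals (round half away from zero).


BᵀP = [-2.1250 0.3750; -4.7500 1.2500]
S = R + BᵀPB = [2 0; 0 3/2] + [1.5625 2.8750; 2.8750 7.2500] = [3.5625 2.8750; 2.8750 8.7500]
BᵀPA = [-7.5000 2.3125; -18.0000 5.3750]
K = S⁻¹·BᵀPA = [-0.6057 0.2087; -1.8581 0.5457]
A−BK = [0.5362 -0.2456; -0.1924 -0.2783]
AᵀP(A−BK) = [7.0109 -2.1119; -2.1119 0.6467]
P' = Q + AᵀP(A−BK) = [12.0109 -3.6119; -3.6119 2.8967]
tr(P') = 14.9076

14.9076


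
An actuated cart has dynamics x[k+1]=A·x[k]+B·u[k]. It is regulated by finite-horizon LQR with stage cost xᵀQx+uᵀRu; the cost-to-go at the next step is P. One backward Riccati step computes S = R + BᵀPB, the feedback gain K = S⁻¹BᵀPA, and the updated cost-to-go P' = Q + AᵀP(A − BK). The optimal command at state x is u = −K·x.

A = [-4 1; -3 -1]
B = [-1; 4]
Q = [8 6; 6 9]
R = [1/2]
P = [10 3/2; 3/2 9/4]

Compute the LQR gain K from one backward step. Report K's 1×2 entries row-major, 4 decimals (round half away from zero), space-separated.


-0.1884 -0.3333

BᵀP = [-4.0000 7.5000]
S = R + BᵀPB = [1/2] + [34.0000] = [34.5000]
BᵀPA = [-6.5000 -11.5000]
K = S⁻¹·BᵀPA = [-0.1884 -0.3333]
A−BK = [-4.1884 0.6667; -2.2464 0.3333]
AᵀP(A−BK) = [215.0254 -33.9167; -33.9167 5.4167]
P' = Q + AᵀP(A−BK) = [223.0254 -27.9167; -27.9167 14.4167]
tr(P') = 237.4420


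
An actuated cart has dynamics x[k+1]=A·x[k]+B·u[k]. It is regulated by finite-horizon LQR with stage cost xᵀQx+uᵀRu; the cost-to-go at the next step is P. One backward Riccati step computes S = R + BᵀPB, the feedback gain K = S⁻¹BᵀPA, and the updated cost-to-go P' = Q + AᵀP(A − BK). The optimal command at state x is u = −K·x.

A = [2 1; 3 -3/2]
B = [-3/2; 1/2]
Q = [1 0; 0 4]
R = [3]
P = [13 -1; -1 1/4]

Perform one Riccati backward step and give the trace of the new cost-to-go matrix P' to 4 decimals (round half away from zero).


BᵀP = [-20.0000 1.6250]
S = R + BᵀPB = [3] + [30.8125] = [33.8125]
BᵀPA = [-35.1250 -22.4375]
K = S⁻¹·BᵀPA = [-1.0388 -0.6636]
A−BK = [0.4418 0.0046; 3.5194 -1.1682]
AᵀP(A−BK) = [5.7616 1.5665; 1.5665 1.6733]
P' = Q + AᵀP(A−BK) = [6.7616 1.5665; 1.5665 5.6733]
tr(P') = 12.4348

12.4348


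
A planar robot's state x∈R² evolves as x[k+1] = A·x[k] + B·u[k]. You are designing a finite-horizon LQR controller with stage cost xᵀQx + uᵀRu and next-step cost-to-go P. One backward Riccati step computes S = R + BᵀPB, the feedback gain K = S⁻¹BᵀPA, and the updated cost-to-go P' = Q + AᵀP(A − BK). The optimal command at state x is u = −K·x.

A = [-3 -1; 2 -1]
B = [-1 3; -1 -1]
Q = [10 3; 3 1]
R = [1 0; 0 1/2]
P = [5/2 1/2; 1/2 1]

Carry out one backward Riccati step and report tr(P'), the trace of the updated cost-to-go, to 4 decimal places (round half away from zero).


12.6350

BᵀP = [-3.0000 -1.5000; 7.0000 0.5000]
S = R + BᵀPB = [1 0; 0 1/2] + [4.5000 -7.5000; -7.5000 20.5000] = [5.5000 -7.5000; -7.5000 21.0000]
BᵀPA = [6.0000 4.5000; -20.0000 -7.5000]
K = S⁻¹·BᵀPA = [-0.4051 0.6456; -1.0970 -0.1266]
A−BK = [-0.1139 0.0253; 0.4979 -0.4810]
AᵀP(A−BK) = [0.9895 -0.4051; -0.4051 0.6456]
P' = Q + AᵀP(A−BK) = [10.9895 2.5949; 2.5949 1.6456]
tr(P') = 12.6350


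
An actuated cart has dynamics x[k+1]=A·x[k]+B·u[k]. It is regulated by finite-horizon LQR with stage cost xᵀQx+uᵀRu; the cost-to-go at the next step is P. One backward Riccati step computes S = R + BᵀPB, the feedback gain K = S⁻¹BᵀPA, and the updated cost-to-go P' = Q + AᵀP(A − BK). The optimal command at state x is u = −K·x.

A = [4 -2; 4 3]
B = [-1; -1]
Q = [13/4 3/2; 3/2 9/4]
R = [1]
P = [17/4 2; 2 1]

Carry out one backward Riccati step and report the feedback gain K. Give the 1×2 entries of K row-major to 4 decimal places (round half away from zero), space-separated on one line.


BᵀP = [-6.2500 -3.0000]
S = R + BᵀPB = [1] + [9.2500] = [10.2500]
BᵀPA = [-37.0000 3.5000]
K = S⁻¹·BᵀPA = [-3.6098 0.3415]
A−BK = [0.3902 -1.6585; 0.3902 3.3415]
AᵀP(A−BK) = [14.4390 -1.3659; -1.3659 0.8049]
P' = Q + AᵀP(A−BK) = [17.6890 0.1341; 0.1341 3.0549]
tr(P') = 20.7439

-3.6098 0.3415


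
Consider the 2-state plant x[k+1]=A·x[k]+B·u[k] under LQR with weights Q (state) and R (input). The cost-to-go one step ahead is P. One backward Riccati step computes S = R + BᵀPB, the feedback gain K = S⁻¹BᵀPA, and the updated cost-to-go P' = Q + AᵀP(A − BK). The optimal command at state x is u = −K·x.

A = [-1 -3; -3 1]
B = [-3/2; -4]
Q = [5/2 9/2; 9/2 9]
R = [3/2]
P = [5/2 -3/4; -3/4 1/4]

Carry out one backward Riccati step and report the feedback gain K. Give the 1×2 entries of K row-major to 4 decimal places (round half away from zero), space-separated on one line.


BᵀP = [-0.7500 0.1250]
S = R + BᵀPB = [3/2] + [0.6250] = [2.1250]
BᵀPA = [0.3750 2.3750]
K = S⁻¹·BᵀPA = [0.1765 1.1176]
A−BK = [-0.7353 -1.3235; -2.2941 5.4706]
AᵀP(A−BK) = [0.1838 0.3309; 0.3309 24.5956]
P' = Q + AᵀP(A−BK) = [2.6838 4.8309; 4.8309 33.5956]
tr(P') = 36.2794

0.1765 1.1176


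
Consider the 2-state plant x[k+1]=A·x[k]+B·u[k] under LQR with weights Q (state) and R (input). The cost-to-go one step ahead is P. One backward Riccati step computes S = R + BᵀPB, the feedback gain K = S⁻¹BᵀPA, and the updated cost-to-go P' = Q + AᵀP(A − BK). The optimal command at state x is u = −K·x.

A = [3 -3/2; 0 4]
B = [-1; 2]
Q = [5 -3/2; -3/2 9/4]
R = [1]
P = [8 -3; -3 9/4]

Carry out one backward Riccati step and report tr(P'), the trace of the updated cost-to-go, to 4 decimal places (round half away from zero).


23.7500

BᵀP = [-14.0000 7.5000]
S = R + BᵀPB = [1] + [29.0000] = [30.0000]
BᵀPA = [-42.0000 51.0000]
K = S⁻¹·BᵀPA = [-1.4000 1.7000]
A−BK = [1.6000 0.2000; 2.8000 0.6000]
AᵀP(A−BK) = [13.2000 -0.6000; -0.6000 3.3000]
P' = Q + AᵀP(A−BK) = [18.2000 -2.1000; -2.1000 5.5500]
tr(P') = 23.7500


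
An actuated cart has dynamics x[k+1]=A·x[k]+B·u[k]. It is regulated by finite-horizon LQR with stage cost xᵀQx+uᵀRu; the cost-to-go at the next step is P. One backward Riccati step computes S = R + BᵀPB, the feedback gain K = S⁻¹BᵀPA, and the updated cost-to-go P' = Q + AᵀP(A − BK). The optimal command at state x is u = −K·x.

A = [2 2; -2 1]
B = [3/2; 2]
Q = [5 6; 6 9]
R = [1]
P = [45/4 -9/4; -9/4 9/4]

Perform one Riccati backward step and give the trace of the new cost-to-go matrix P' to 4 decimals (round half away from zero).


70.3467

BᵀP = [12.3750 1.1250]
S = R + BᵀPB = [1] + [20.8125] = [21.8125]
BᵀPA = [22.5000 25.8750]
K = S⁻¹·BᵀPA = [1.0315 1.1862]
A−BK = [0.4527 0.2206; -4.0630 -1.3725]
AᵀP(A−BK) = [48.7908 18.3095; 18.3095 7.5559]
P' = Q + AᵀP(A−BK) = [53.7908 24.3095; 24.3095 16.5559]
tr(P') = 70.3467


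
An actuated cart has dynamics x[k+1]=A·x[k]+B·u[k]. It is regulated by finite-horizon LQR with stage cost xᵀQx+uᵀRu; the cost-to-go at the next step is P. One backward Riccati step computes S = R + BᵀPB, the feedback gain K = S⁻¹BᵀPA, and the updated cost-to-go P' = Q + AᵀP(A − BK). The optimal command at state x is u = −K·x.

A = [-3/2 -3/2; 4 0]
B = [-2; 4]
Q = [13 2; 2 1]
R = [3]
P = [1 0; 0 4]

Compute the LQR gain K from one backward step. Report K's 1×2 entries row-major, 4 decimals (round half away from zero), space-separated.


BᵀP = [-2.0000 16.0000]
S = R + BᵀPB = [3] + [68.0000] = [71.0000]
BᵀPA = [67.0000 3.0000]
K = S⁻¹·BᵀPA = [0.9437 0.0423]
A−BK = [0.3873 -1.4155; 0.2254 -0.1690]
AᵀP(A−BK) = [3.0246 -0.5810; -0.5810 2.1232]
P' = Q + AᵀP(A−BK) = [16.0246 1.4190; 1.4190 3.1232]
tr(P') = 19.1479

0.9437 0.0423


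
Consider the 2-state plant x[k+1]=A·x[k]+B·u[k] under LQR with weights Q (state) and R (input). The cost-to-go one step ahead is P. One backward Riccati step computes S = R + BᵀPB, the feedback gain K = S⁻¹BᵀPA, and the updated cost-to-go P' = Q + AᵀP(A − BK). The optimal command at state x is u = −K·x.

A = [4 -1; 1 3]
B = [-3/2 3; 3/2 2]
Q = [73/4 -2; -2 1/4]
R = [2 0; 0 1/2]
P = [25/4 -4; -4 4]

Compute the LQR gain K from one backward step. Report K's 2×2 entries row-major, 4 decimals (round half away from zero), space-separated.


-0.6286 1.3330 1.0138 0.2724

BᵀP = [-15.3750 12.0000; 10.7500 -4.0000]
S = R + BᵀPB = [2 0; 0 1/2] + [41.0625 -22.1250; -22.1250 24.2500] = [43.0625 -22.1250; -22.1250 24.7500]
BᵀPA = [-49.5000 51.3750; 39.0000 -22.7500]
K = S⁻¹·BᵀPA = [-0.6286 1.3330; 1.0138 0.2724]
A−BK = [0.0156 0.1822; -0.0848 0.4556]
AᵀP(A−BK) = [1.3450 -1.6411; -1.6411 3.9646]
P' = Q + AᵀP(A−BK) = [19.5950 -3.6411; -3.6411 4.2146]
tr(P') = 23.8097


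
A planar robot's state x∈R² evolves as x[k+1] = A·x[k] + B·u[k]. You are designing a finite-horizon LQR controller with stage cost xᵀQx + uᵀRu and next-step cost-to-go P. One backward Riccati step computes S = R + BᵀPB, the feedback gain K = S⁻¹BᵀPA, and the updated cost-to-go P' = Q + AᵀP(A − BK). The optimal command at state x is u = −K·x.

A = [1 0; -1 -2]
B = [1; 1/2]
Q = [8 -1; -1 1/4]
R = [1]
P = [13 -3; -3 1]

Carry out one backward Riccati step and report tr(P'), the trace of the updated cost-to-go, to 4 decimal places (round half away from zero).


BᵀP = [11.5000 -2.5000]
S = R + BᵀPB = [1] + [10.2500] = [11.2500]
BᵀPA = [14.0000 5.0000]
K = S⁻¹·BᵀPA = [1.2444 0.4444]
A−BK = [-0.2444 -0.4444; -1.6222 -2.2222]
AᵀP(A−BK) = [2.5778 1.7778; 1.7778 1.7778]
P' = Q + AᵀP(A−BK) = [10.5778 0.7778; 0.7778 2.0278]
tr(P') = 12.6056

12.6056


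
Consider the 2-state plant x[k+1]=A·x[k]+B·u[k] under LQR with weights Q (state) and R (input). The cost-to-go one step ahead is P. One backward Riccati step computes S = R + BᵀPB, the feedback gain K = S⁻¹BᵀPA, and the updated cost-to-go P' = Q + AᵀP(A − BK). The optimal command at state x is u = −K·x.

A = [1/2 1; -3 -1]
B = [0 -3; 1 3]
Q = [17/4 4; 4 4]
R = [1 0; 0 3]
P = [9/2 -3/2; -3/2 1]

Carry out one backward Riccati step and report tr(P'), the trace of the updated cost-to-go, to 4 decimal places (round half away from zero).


10.2391

BᵀP = [-1.5000 1.0000; -18.0000 7.5000]
S = R + BᵀPB = [1 0; 0 3] + [1.0000 7.5000; 7.5000 76.5000] = [2.0000 7.5000; 7.5000 79.5000]
BᵀPA = [-3.7500 -2.5000; -31.5000 -25.5000]
K = S⁻¹·BᵀPA = [-0.6022 -0.0730; -0.3394 -0.3139]
A−BK = [-0.5182 0.0584; -1.3796 0.0146]
AᵀP(A−BK) = [1.6752 0.3394; 0.3394 0.3139]
P' = Q + AᵀP(A−BK) = [5.9252 4.3394; 4.3394 4.3139]
tr(P') = 10.2391


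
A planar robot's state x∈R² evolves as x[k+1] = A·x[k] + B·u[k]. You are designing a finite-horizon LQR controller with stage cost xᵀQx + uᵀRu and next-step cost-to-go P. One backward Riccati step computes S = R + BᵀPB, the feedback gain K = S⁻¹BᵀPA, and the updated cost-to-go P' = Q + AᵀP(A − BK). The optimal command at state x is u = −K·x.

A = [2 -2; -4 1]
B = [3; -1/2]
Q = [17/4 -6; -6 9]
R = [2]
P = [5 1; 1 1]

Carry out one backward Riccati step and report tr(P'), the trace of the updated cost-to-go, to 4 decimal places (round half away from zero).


BᵀP = [14.5000 2.5000]
S = R + BᵀPB = [2] + [42.2500] = [44.2500]
BᵀPA = [19.0000 -26.5000]
K = S⁻¹·BᵀPA = [0.4294 -0.5989]
A−BK = [0.7119 -0.2034; -3.7853 0.7006]
AᵀP(A−BK) = [11.8418 -2.6215; -2.6215 1.1299]
P' = Q + AᵀP(A−BK) = [16.0918 -8.6215; -8.6215 10.1299]
tr(P') = 26.2218

26.2218


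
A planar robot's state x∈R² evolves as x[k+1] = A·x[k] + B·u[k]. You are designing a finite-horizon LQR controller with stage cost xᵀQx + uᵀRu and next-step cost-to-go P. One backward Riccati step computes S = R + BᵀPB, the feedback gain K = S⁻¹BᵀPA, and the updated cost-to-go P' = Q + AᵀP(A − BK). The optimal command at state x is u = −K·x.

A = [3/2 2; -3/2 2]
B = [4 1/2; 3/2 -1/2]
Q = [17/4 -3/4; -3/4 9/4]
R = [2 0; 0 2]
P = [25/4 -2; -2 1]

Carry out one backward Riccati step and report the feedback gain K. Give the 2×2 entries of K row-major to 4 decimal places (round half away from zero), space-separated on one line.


BᵀP = [22.0000 -6.5000; 4.1250 -1.5000]
S = R + BᵀPB = [2 0; 0 2] + [78.2500 14.2500; 14.2500 2.8125] = [80.2500 14.2500; 14.2500 4.8125]
BᵀPA = [42.7500 31.0000; 8.4375 5.2500]
K = S⁻¹·BᵀPA = [0.4669 0.4061; 0.3709 -0.1116]
A−BK = [-0.5529 0.4314; -2.0148 1.3350]
AᵀP(A−BK) = [2.2252 -0.6696; -0.6696 0.9965]
P' = Q + AᵀP(A−BK) = [6.4752 -1.4196; -1.4196 3.2465]
tr(P') = 9.7217

0.4669 0.4061 0.3709 -0.1116


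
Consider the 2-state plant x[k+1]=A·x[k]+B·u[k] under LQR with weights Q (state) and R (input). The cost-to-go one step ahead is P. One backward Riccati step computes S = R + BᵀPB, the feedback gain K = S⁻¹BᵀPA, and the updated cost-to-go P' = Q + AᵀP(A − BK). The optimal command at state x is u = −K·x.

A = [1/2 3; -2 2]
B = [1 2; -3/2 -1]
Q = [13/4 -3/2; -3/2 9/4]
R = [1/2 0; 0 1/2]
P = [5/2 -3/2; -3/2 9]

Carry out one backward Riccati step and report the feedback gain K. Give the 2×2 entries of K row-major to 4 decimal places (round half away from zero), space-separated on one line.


1.4709 -2.7136 -0.3446 2.4307

BᵀP = [4.7500 -15.0000; 6.5000 -12.0000]
S = R + BᵀPB = [1/2 0; 0 1/2] + [27.2500 24.5000; 24.5000 25.0000] = [27.7500 24.5000; 24.5000 25.5000]
BᵀPA = [32.3750 -15.7500; 27.2500 -4.5000]
K = S⁻¹·BᵀPA = [1.4709 -2.7136; -0.3446 2.4307]
A−BK = [-0.2817 0.8522; -0.1382 0.3603]
AᵀP(A−BK) = [1.3947 -3.1340; -3.1340 8.6988]
P' = Q + AᵀP(A−BK) = [4.6447 -4.6340; -4.6340 10.9488]
tr(P') = 15.5935
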